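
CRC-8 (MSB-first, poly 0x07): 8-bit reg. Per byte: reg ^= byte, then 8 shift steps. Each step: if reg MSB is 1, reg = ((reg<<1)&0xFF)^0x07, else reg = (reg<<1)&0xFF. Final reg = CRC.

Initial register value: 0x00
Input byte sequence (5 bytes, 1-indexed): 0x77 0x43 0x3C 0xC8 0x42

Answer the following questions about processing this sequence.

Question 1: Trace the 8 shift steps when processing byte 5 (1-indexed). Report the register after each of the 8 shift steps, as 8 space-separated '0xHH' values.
Answer: 0xB4 0x6F 0xDE 0xBB 0x71 0xE2 0xC3 0x81

Derivation:
After byte 1 (0x77): reg=0x42
After byte 2 (0x43): reg=0x07
After byte 3 (0x3C): reg=0xA1
After byte 4 (0xC8): reg=0x18
Register before byte 5: 0x18
After XOR with byte 0x42: 0x5A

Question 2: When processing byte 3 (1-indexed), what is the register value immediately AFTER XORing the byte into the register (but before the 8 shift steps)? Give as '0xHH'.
Answer: 0x3B

Derivation:
Register before byte 3: 0x07
Byte 3: 0x3C
0x07 XOR 0x3C = 0x3B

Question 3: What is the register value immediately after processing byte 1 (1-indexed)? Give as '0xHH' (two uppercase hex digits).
After byte 1 (0x77): reg=0x42

Answer: 0x42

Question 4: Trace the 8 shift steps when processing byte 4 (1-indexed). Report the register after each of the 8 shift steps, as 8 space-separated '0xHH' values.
After byte 1 (0x77): reg=0x42
After byte 2 (0x43): reg=0x07
After byte 3 (0x3C): reg=0xA1
Register before byte 4: 0xA1
After XOR with byte 0xC8: 0x69

Answer: 0xD2 0xA3 0x41 0x82 0x03 0x06 0x0C 0x18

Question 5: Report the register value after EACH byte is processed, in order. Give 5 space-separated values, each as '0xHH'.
0x42 0x07 0xA1 0x18 0x81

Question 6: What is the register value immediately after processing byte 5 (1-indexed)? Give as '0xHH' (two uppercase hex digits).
After byte 1 (0x77): reg=0x42
After byte 2 (0x43): reg=0x07
After byte 3 (0x3C): reg=0xA1
After byte 4 (0xC8): reg=0x18
After byte 5 (0x42): reg=0x81

Answer: 0x81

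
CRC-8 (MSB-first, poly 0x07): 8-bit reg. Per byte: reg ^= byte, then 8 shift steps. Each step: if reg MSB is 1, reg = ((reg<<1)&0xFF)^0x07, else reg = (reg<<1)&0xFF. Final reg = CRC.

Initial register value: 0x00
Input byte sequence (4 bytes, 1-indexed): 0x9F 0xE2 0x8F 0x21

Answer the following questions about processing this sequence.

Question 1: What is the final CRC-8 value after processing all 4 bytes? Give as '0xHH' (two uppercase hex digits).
After byte 1 (0x9F): reg=0xD4
After byte 2 (0xE2): reg=0x82
After byte 3 (0x8F): reg=0x23
After byte 4 (0x21): reg=0x0E

Answer: 0x0E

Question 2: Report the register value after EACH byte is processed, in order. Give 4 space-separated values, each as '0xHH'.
0xD4 0x82 0x23 0x0E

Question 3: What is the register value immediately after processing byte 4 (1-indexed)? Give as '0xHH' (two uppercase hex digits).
Answer: 0x0E

Derivation:
After byte 1 (0x9F): reg=0xD4
After byte 2 (0xE2): reg=0x82
After byte 3 (0x8F): reg=0x23
After byte 4 (0x21): reg=0x0E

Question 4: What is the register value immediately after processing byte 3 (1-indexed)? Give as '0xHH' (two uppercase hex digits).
Answer: 0x23

Derivation:
After byte 1 (0x9F): reg=0xD4
After byte 2 (0xE2): reg=0x82
After byte 3 (0x8F): reg=0x23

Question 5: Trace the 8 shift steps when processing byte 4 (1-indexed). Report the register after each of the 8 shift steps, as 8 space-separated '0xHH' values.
Answer: 0x04 0x08 0x10 0x20 0x40 0x80 0x07 0x0E

Derivation:
After byte 1 (0x9F): reg=0xD4
After byte 2 (0xE2): reg=0x82
After byte 3 (0x8F): reg=0x23
Register before byte 4: 0x23
After XOR with byte 0x21: 0x02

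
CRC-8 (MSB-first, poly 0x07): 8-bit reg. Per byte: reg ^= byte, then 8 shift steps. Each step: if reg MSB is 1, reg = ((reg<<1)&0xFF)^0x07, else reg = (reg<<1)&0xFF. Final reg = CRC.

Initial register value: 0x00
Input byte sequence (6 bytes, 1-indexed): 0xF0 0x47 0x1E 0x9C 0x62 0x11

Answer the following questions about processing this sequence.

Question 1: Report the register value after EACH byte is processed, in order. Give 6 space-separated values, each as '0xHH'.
0xDE 0xC6 0x06 0xCF 0x4A 0x86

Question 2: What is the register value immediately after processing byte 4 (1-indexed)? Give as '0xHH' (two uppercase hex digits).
Answer: 0xCF

Derivation:
After byte 1 (0xF0): reg=0xDE
After byte 2 (0x47): reg=0xC6
After byte 3 (0x1E): reg=0x06
After byte 4 (0x9C): reg=0xCF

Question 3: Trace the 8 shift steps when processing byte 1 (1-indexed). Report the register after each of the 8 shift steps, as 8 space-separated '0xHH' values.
Answer: 0xE7 0xC9 0x95 0x2D 0x5A 0xB4 0x6F 0xDE

Derivation:
Register before byte 1: 0x00
After XOR with byte 0xF0: 0xF0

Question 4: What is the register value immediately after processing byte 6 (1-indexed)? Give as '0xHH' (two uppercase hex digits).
After byte 1 (0xF0): reg=0xDE
After byte 2 (0x47): reg=0xC6
After byte 3 (0x1E): reg=0x06
After byte 4 (0x9C): reg=0xCF
After byte 5 (0x62): reg=0x4A
After byte 6 (0x11): reg=0x86

Answer: 0x86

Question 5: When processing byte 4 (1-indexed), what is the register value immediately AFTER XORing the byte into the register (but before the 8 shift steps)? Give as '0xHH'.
Answer: 0x9A

Derivation:
Register before byte 4: 0x06
Byte 4: 0x9C
0x06 XOR 0x9C = 0x9A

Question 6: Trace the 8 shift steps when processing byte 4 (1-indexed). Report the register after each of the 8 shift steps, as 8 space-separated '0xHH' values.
Answer: 0x33 0x66 0xCC 0x9F 0x39 0x72 0xE4 0xCF

Derivation:
After byte 1 (0xF0): reg=0xDE
After byte 2 (0x47): reg=0xC6
After byte 3 (0x1E): reg=0x06
Register before byte 4: 0x06
After XOR with byte 0x9C: 0x9A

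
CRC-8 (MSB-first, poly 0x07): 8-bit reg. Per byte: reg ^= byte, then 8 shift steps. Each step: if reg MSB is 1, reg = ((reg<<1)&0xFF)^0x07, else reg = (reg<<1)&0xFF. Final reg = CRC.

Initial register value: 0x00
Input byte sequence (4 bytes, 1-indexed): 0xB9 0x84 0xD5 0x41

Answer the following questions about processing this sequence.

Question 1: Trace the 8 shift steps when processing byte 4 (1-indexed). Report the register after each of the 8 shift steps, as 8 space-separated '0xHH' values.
After byte 1 (0xB9): reg=0x26
After byte 2 (0x84): reg=0x67
After byte 3 (0xD5): reg=0x17
Register before byte 4: 0x17
After XOR with byte 0x41: 0x56

Answer: 0xAC 0x5F 0xBE 0x7B 0xF6 0xEB 0xD1 0xA5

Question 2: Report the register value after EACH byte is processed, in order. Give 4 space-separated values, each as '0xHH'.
0x26 0x67 0x17 0xA5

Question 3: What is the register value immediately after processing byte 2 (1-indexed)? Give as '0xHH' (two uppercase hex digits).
Answer: 0x67

Derivation:
After byte 1 (0xB9): reg=0x26
After byte 2 (0x84): reg=0x67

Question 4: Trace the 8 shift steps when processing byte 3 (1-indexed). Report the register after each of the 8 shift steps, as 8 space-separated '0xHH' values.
Answer: 0x63 0xC6 0x8B 0x11 0x22 0x44 0x88 0x17

Derivation:
After byte 1 (0xB9): reg=0x26
After byte 2 (0x84): reg=0x67
Register before byte 3: 0x67
After XOR with byte 0xD5: 0xB2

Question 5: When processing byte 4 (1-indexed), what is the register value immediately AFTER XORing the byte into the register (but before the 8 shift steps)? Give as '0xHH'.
Answer: 0x56

Derivation:
Register before byte 4: 0x17
Byte 4: 0x41
0x17 XOR 0x41 = 0x56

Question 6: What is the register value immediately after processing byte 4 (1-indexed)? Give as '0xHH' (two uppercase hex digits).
Answer: 0xA5

Derivation:
After byte 1 (0xB9): reg=0x26
After byte 2 (0x84): reg=0x67
After byte 3 (0xD5): reg=0x17
After byte 4 (0x41): reg=0xA5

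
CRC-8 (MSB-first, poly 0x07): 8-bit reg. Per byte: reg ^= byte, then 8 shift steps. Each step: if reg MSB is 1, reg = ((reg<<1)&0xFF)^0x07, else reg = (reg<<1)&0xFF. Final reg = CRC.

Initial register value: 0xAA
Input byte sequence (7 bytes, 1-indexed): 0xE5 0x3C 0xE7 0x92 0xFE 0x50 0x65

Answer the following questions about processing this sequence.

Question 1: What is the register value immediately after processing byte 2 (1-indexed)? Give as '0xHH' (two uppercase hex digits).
After byte 1 (0xE5): reg=0xEA
After byte 2 (0x3C): reg=0x2C

Answer: 0x2C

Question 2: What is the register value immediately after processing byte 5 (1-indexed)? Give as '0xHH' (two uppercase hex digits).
Answer: 0x5E

Derivation:
After byte 1 (0xE5): reg=0xEA
After byte 2 (0x3C): reg=0x2C
After byte 3 (0xE7): reg=0x7F
After byte 4 (0x92): reg=0x8D
After byte 5 (0xFE): reg=0x5E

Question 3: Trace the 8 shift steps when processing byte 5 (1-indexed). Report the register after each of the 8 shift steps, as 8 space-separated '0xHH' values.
Answer: 0xE6 0xCB 0x91 0x25 0x4A 0x94 0x2F 0x5E

Derivation:
After byte 1 (0xE5): reg=0xEA
After byte 2 (0x3C): reg=0x2C
After byte 3 (0xE7): reg=0x7F
After byte 4 (0x92): reg=0x8D
Register before byte 5: 0x8D
After XOR with byte 0xFE: 0x73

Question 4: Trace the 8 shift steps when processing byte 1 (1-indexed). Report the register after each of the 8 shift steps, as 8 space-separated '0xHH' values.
Answer: 0x9E 0x3B 0x76 0xEC 0xDF 0xB9 0x75 0xEA

Derivation:
Register before byte 1: 0xAA
After XOR with byte 0xE5: 0x4F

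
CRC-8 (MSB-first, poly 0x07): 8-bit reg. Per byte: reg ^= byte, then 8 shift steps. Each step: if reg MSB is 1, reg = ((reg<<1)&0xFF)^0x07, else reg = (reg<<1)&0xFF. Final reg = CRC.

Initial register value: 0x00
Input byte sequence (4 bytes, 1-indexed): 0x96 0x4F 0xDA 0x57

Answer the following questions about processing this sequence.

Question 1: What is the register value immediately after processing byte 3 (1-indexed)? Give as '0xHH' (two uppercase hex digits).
After byte 1 (0x96): reg=0xEB
After byte 2 (0x4F): reg=0x75
After byte 3 (0xDA): reg=0x44

Answer: 0x44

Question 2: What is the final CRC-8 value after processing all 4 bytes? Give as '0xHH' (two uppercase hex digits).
After byte 1 (0x96): reg=0xEB
After byte 2 (0x4F): reg=0x75
After byte 3 (0xDA): reg=0x44
After byte 4 (0x57): reg=0x79

Answer: 0x79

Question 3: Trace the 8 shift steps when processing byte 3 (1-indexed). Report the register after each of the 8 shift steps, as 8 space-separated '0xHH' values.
After byte 1 (0x96): reg=0xEB
After byte 2 (0x4F): reg=0x75
Register before byte 3: 0x75
After XOR with byte 0xDA: 0xAF

Answer: 0x59 0xB2 0x63 0xC6 0x8B 0x11 0x22 0x44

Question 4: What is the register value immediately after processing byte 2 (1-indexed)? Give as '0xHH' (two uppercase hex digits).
Answer: 0x75

Derivation:
After byte 1 (0x96): reg=0xEB
After byte 2 (0x4F): reg=0x75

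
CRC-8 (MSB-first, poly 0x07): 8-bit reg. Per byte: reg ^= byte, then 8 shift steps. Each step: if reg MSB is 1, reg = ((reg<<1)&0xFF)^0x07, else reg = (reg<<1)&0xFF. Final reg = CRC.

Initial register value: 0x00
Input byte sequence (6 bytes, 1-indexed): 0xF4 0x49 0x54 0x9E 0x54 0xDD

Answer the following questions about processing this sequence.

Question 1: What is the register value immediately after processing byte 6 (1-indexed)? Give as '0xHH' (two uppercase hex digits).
After byte 1 (0xF4): reg=0xC2
After byte 2 (0x49): reg=0xB8
After byte 3 (0x54): reg=0x8A
After byte 4 (0x9E): reg=0x6C
After byte 5 (0x54): reg=0xA8
After byte 6 (0xDD): reg=0x4C

Answer: 0x4C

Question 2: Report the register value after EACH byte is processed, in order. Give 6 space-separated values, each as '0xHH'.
0xC2 0xB8 0x8A 0x6C 0xA8 0x4C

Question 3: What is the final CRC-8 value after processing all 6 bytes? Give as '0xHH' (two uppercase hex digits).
After byte 1 (0xF4): reg=0xC2
After byte 2 (0x49): reg=0xB8
After byte 3 (0x54): reg=0x8A
After byte 4 (0x9E): reg=0x6C
After byte 5 (0x54): reg=0xA8
After byte 6 (0xDD): reg=0x4C

Answer: 0x4C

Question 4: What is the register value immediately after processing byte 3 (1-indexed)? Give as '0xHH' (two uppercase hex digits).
After byte 1 (0xF4): reg=0xC2
After byte 2 (0x49): reg=0xB8
After byte 3 (0x54): reg=0x8A

Answer: 0x8A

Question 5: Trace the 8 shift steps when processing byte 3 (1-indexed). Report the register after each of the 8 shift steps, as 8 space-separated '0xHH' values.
Answer: 0xDF 0xB9 0x75 0xEA 0xD3 0xA1 0x45 0x8A

Derivation:
After byte 1 (0xF4): reg=0xC2
After byte 2 (0x49): reg=0xB8
Register before byte 3: 0xB8
After XOR with byte 0x54: 0xEC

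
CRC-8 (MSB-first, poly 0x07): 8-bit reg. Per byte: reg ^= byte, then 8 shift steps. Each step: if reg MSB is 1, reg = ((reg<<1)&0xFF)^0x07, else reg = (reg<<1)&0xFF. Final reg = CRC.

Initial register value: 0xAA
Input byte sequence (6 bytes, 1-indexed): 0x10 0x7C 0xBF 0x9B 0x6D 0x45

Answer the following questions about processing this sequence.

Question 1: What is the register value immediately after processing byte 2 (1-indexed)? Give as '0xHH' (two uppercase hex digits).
After byte 1 (0x10): reg=0x2F
After byte 2 (0x7C): reg=0xBE

Answer: 0xBE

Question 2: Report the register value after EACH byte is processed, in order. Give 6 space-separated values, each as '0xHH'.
0x2F 0xBE 0x07 0xDD 0x19 0x93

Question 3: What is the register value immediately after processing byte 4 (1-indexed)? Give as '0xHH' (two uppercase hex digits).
Answer: 0xDD

Derivation:
After byte 1 (0x10): reg=0x2F
After byte 2 (0x7C): reg=0xBE
After byte 3 (0xBF): reg=0x07
After byte 4 (0x9B): reg=0xDD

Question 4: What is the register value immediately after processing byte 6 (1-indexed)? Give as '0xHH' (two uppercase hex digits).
Answer: 0x93

Derivation:
After byte 1 (0x10): reg=0x2F
After byte 2 (0x7C): reg=0xBE
After byte 3 (0xBF): reg=0x07
After byte 4 (0x9B): reg=0xDD
After byte 5 (0x6D): reg=0x19
After byte 6 (0x45): reg=0x93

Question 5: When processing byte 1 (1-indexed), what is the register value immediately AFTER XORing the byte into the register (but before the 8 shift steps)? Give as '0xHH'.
Register before byte 1: 0xAA
Byte 1: 0x10
0xAA XOR 0x10 = 0xBA

Answer: 0xBA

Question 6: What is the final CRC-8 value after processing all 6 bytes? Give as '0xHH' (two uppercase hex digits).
After byte 1 (0x10): reg=0x2F
After byte 2 (0x7C): reg=0xBE
After byte 3 (0xBF): reg=0x07
After byte 4 (0x9B): reg=0xDD
After byte 5 (0x6D): reg=0x19
After byte 6 (0x45): reg=0x93

Answer: 0x93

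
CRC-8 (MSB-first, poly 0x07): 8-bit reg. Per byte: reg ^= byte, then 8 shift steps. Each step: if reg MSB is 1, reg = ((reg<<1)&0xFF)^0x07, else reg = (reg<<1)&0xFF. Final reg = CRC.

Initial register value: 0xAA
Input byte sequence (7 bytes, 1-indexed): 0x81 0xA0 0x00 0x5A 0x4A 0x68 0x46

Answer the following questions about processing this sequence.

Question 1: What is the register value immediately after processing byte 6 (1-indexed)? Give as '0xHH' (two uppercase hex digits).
Answer: 0x99

Derivation:
After byte 1 (0x81): reg=0xD1
After byte 2 (0xA0): reg=0x50
After byte 3 (0x00): reg=0xB7
After byte 4 (0x5A): reg=0x8D
After byte 5 (0x4A): reg=0x5B
After byte 6 (0x68): reg=0x99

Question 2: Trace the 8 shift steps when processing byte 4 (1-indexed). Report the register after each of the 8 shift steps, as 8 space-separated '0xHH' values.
After byte 1 (0x81): reg=0xD1
After byte 2 (0xA0): reg=0x50
After byte 3 (0x00): reg=0xB7
Register before byte 4: 0xB7
After XOR with byte 0x5A: 0xED

Answer: 0xDD 0xBD 0x7D 0xFA 0xF3 0xE1 0xC5 0x8D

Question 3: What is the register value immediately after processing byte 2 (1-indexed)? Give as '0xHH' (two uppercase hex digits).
After byte 1 (0x81): reg=0xD1
After byte 2 (0xA0): reg=0x50

Answer: 0x50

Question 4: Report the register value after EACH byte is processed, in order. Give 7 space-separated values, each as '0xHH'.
0xD1 0x50 0xB7 0x8D 0x5B 0x99 0x13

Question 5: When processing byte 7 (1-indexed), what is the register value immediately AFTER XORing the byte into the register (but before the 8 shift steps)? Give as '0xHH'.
Register before byte 7: 0x99
Byte 7: 0x46
0x99 XOR 0x46 = 0xDF

Answer: 0xDF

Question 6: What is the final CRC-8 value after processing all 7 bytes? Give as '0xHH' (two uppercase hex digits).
After byte 1 (0x81): reg=0xD1
After byte 2 (0xA0): reg=0x50
After byte 3 (0x00): reg=0xB7
After byte 4 (0x5A): reg=0x8D
After byte 5 (0x4A): reg=0x5B
After byte 6 (0x68): reg=0x99
After byte 7 (0x46): reg=0x13

Answer: 0x13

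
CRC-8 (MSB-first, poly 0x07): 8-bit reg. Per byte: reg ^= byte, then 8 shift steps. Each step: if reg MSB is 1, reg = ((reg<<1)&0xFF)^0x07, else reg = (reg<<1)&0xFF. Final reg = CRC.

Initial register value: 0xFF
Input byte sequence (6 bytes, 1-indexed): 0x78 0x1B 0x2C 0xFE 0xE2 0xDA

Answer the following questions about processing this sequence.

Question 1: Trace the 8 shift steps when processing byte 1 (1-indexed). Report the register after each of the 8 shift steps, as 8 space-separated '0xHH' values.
Answer: 0x09 0x12 0x24 0x48 0x90 0x27 0x4E 0x9C

Derivation:
Register before byte 1: 0xFF
After XOR with byte 0x78: 0x87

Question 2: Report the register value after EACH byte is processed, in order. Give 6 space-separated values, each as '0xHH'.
0x9C 0x9C 0x19 0xBB 0x88 0xB9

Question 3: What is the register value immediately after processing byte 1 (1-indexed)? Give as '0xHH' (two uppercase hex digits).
After byte 1 (0x78): reg=0x9C

Answer: 0x9C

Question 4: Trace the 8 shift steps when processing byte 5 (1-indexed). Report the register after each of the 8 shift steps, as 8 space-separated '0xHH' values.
After byte 1 (0x78): reg=0x9C
After byte 2 (0x1B): reg=0x9C
After byte 3 (0x2C): reg=0x19
After byte 4 (0xFE): reg=0xBB
Register before byte 5: 0xBB
After XOR with byte 0xE2: 0x59

Answer: 0xB2 0x63 0xC6 0x8B 0x11 0x22 0x44 0x88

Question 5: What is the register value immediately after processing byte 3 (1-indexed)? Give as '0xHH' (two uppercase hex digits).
After byte 1 (0x78): reg=0x9C
After byte 2 (0x1B): reg=0x9C
After byte 3 (0x2C): reg=0x19

Answer: 0x19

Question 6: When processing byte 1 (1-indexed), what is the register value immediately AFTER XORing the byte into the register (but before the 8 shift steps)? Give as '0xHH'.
Register before byte 1: 0xFF
Byte 1: 0x78
0xFF XOR 0x78 = 0x87

Answer: 0x87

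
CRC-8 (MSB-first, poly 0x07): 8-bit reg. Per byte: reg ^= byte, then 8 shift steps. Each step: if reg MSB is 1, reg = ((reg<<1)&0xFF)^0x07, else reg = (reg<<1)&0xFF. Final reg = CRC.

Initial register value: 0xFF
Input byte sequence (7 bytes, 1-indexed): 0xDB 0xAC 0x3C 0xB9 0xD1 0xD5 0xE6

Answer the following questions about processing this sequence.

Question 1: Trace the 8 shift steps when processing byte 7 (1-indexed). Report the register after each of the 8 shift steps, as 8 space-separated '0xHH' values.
Answer: 0x0E 0x1C 0x38 0x70 0xE0 0xC7 0x89 0x15

Derivation:
After byte 1 (0xDB): reg=0xFC
After byte 2 (0xAC): reg=0xB7
After byte 3 (0x3C): reg=0xB8
After byte 4 (0xB9): reg=0x07
After byte 5 (0xD1): reg=0x2C
After byte 6 (0xD5): reg=0xE1
Register before byte 7: 0xE1
After XOR with byte 0xE6: 0x07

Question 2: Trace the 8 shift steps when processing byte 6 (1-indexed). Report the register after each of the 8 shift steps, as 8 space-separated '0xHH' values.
After byte 1 (0xDB): reg=0xFC
After byte 2 (0xAC): reg=0xB7
After byte 3 (0x3C): reg=0xB8
After byte 4 (0xB9): reg=0x07
After byte 5 (0xD1): reg=0x2C
Register before byte 6: 0x2C
After XOR with byte 0xD5: 0xF9

Answer: 0xF5 0xED 0xDD 0xBD 0x7D 0xFA 0xF3 0xE1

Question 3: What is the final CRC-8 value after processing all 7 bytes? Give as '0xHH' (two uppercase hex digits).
After byte 1 (0xDB): reg=0xFC
After byte 2 (0xAC): reg=0xB7
After byte 3 (0x3C): reg=0xB8
After byte 4 (0xB9): reg=0x07
After byte 5 (0xD1): reg=0x2C
After byte 6 (0xD5): reg=0xE1
After byte 7 (0xE6): reg=0x15

Answer: 0x15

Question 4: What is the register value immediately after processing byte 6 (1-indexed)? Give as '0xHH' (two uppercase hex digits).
Answer: 0xE1

Derivation:
After byte 1 (0xDB): reg=0xFC
After byte 2 (0xAC): reg=0xB7
After byte 3 (0x3C): reg=0xB8
After byte 4 (0xB9): reg=0x07
After byte 5 (0xD1): reg=0x2C
After byte 6 (0xD5): reg=0xE1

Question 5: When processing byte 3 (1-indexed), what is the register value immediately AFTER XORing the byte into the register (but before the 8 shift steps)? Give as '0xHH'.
Answer: 0x8B

Derivation:
Register before byte 3: 0xB7
Byte 3: 0x3C
0xB7 XOR 0x3C = 0x8B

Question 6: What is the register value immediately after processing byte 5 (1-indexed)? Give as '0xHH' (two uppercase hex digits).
After byte 1 (0xDB): reg=0xFC
After byte 2 (0xAC): reg=0xB7
After byte 3 (0x3C): reg=0xB8
After byte 4 (0xB9): reg=0x07
After byte 5 (0xD1): reg=0x2C

Answer: 0x2C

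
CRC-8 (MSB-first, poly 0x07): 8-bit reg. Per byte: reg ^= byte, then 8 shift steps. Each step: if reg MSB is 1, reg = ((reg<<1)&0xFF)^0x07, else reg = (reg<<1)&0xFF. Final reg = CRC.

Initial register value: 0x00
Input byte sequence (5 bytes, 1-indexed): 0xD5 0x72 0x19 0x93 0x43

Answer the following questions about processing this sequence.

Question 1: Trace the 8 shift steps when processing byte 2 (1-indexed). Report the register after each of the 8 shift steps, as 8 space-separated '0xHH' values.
Answer: 0xAE 0x5B 0xB6 0x6B 0xD6 0xAB 0x51 0xA2

Derivation:
After byte 1 (0xD5): reg=0x25
Register before byte 2: 0x25
After XOR with byte 0x72: 0x57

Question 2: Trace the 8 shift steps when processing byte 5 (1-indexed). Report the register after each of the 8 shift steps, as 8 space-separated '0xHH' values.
Answer: 0xD6 0xAB 0x51 0xA2 0x43 0x86 0x0B 0x16

Derivation:
After byte 1 (0xD5): reg=0x25
After byte 2 (0x72): reg=0xA2
After byte 3 (0x19): reg=0x28
After byte 4 (0x93): reg=0x28
Register before byte 5: 0x28
After XOR with byte 0x43: 0x6B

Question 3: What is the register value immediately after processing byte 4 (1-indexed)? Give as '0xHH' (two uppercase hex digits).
After byte 1 (0xD5): reg=0x25
After byte 2 (0x72): reg=0xA2
After byte 3 (0x19): reg=0x28
After byte 4 (0x93): reg=0x28

Answer: 0x28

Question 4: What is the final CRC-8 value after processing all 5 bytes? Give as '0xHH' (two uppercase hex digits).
After byte 1 (0xD5): reg=0x25
After byte 2 (0x72): reg=0xA2
After byte 3 (0x19): reg=0x28
After byte 4 (0x93): reg=0x28
After byte 5 (0x43): reg=0x16

Answer: 0x16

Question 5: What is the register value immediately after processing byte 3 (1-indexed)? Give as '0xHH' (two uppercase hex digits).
Answer: 0x28

Derivation:
After byte 1 (0xD5): reg=0x25
After byte 2 (0x72): reg=0xA2
After byte 3 (0x19): reg=0x28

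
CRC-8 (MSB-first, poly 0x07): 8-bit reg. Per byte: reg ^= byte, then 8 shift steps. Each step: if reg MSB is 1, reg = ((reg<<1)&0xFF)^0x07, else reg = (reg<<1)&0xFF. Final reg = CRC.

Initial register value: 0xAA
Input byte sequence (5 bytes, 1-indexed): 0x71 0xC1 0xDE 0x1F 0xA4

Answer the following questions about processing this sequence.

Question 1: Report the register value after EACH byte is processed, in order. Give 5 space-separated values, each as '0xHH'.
0x0F 0x64 0x2F 0x90 0x8C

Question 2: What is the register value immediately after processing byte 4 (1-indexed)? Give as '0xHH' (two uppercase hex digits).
Answer: 0x90

Derivation:
After byte 1 (0x71): reg=0x0F
After byte 2 (0xC1): reg=0x64
After byte 3 (0xDE): reg=0x2F
After byte 4 (0x1F): reg=0x90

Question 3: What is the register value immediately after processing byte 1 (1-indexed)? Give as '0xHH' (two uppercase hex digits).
After byte 1 (0x71): reg=0x0F

Answer: 0x0F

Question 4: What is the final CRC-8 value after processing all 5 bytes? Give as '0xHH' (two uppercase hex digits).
Answer: 0x8C

Derivation:
After byte 1 (0x71): reg=0x0F
After byte 2 (0xC1): reg=0x64
After byte 3 (0xDE): reg=0x2F
After byte 4 (0x1F): reg=0x90
After byte 5 (0xA4): reg=0x8C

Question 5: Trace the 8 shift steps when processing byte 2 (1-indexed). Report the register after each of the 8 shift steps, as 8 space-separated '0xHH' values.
After byte 1 (0x71): reg=0x0F
Register before byte 2: 0x0F
After XOR with byte 0xC1: 0xCE

Answer: 0x9B 0x31 0x62 0xC4 0x8F 0x19 0x32 0x64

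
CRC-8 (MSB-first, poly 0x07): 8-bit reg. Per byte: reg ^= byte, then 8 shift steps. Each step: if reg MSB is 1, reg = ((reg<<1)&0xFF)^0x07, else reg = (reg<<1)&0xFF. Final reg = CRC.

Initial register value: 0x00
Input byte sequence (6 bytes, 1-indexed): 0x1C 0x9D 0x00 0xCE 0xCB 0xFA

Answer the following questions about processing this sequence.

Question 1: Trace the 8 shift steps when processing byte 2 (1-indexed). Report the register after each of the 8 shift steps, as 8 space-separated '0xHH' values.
Answer: 0x95 0x2D 0x5A 0xB4 0x6F 0xDE 0xBB 0x71

Derivation:
After byte 1 (0x1C): reg=0x54
Register before byte 2: 0x54
After XOR with byte 0x9D: 0xC9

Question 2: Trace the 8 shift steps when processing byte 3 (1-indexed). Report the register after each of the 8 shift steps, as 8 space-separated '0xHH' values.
Answer: 0xE2 0xC3 0x81 0x05 0x0A 0x14 0x28 0x50

Derivation:
After byte 1 (0x1C): reg=0x54
After byte 2 (0x9D): reg=0x71
Register before byte 3: 0x71
After XOR with byte 0x00: 0x71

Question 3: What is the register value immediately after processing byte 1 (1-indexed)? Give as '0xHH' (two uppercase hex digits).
After byte 1 (0x1C): reg=0x54

Answer: 0x54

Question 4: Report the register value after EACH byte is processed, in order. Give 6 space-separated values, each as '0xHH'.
0x54 0x71 0x50 0xD3 0x48 0x17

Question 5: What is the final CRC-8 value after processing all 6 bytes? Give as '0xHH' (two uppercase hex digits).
After byte 1 (0x1C): reg=0x54
After byte 2 (0x9D): reg=0x71
After byte 3 (0x00): reg=0x50
After byte 4 (0xCE): reg=0xD3
After byte 5 (0xCB): reg=0x48
After byte 6 (0xFA): reg=0x17

Answer: 0x17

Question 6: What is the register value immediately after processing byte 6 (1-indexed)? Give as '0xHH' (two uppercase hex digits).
After byte 1 (0x1C): reg=0x54
After byte 2 (0x9D): reg=0x71
After byte 3 (0x00): reg=0x50
After byte 4 (0xCE): reg=0xD3
After byte 5 (0xCB): reg=0x48
After byte 6 (0xFA): reg=0x17

Answer: 0x17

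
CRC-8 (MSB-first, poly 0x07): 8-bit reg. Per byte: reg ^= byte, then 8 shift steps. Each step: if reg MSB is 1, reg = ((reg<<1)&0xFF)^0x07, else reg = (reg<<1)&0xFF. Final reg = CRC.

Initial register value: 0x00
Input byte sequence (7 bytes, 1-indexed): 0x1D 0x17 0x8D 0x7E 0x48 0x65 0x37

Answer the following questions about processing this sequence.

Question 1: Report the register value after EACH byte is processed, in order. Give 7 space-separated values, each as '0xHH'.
0x53 0xDB 0xA5 0x0F 0xD2 0x0C 0xA1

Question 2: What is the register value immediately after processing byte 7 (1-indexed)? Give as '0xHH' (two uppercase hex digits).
After byte 1 (0x1D): reg=0x53
After byte 2 (0x17): reg=0xDB
After byte 3 (0x8D): reg=0xA5
After byte 4 (0x7E): reg=0x0F
After byte 5 (0x48): reg=0xD2
After byte 6 (0x65): reg=0x0C
After byte 7 (0x37): reg=0xA1

Answer: 0xA1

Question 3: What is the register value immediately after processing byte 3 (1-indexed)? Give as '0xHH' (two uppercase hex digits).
Answer: 0xA5

Derivation:
After byte 1 (0x1D): reg=0x53
After byte 2 (0x17): reg=0xDB
After byte 3 (0x8D): reg=0xA5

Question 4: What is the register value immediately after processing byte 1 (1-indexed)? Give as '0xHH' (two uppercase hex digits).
Answer: 0x53

Derivation:
After byte 1 (0x1D): reg=0x53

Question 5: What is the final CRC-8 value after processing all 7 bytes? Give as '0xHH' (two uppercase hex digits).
After byte 1 (0x1D): reg=0x53
After byte 2 (0x17): reg=0xDB
After byte 3 (0x8D): reg=0xA5
After byte 4 (0x7E): reg=0x0F
After byte 5 (0x48): reg=0xD2
After byte 6 (0x65): reg=0x0C
After byte 7 (0x37): reg=0xA1

Answer: 0xA1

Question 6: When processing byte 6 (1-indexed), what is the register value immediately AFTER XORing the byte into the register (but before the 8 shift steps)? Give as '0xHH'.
Register before byte 6: 0xD2
Byte 6: 0x65
0xD2 XOR 0x65 = 0xB7

Answer: 0xB7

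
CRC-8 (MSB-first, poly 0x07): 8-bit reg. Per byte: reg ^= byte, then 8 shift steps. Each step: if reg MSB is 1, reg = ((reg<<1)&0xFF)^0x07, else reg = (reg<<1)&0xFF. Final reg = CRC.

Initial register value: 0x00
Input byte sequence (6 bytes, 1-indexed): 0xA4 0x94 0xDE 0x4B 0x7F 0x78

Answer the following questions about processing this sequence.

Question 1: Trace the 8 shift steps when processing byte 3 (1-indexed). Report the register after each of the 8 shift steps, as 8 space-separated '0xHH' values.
Answer: 0xEE 0xDB 0xB1 0x65 0xCA 0x93 0x21 0x42

Derivation:
After byte 1 (0xA4): reg=0x75
After byte 2 (0x94): reg=0xA9
Register before byte 3: 0xA9
After XOR with byte 0xDE: 0x77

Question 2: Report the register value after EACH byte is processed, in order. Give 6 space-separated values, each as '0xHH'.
0x75 0xA9 0x42 0x3F 0xC7 0x34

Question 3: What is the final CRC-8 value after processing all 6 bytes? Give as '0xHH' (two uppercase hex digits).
Answer: 0x34

Derivation:
After byte 1 (0xA4): reg=0x75
After byte 2 (0x94): reg=0xA9
After byte 3 (0xDE): reg=0x42
After byte 4 (0x4B): reg=0x3F
After byte 5 (0x7F): reg=0xC7
After byte 6 (0x78): reg=0x34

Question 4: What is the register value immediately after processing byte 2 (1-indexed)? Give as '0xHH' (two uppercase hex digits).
Answer: 0xA9

Derivation:
After byte 1 (0xA4): reg=0x75
After byte 2 (0x94): reg=0xA9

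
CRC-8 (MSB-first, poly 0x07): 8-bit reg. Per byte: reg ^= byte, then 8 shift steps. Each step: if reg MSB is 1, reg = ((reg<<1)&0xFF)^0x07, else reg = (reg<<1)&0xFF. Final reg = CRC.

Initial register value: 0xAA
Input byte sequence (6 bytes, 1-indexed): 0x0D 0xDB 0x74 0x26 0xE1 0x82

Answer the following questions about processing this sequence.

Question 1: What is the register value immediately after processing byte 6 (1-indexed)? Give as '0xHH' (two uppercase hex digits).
Answer: 0x5F

Derivation:
After byte 1 (0x0D): reg=0x7C
After byte 2 (0xDB): reg=0x7C
After byte 3 (0x74): reg=0x38
After byte 4 (0x26): reg=0x5A
After byte 5 (0xE1): reg=0x28
After byte 6 (0x82): reg=0x5F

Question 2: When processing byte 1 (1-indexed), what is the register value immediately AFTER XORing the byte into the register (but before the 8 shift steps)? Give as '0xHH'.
Answer: 0xA7

Derivation:
Register before byte 1: 0xAA
Byte 1: 0x0D
0xAA XOR 0x0D = 0xA7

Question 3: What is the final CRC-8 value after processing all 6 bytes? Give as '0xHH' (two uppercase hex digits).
Answer: 0x5F

Derivation:
After byte 1 (0x0D): reg=0x7C
After byte 2 (0xDB): reg=0x7C
After byte 3 (0x74): reg=0x38
After byte 4 (0x26): reg=0x5A
After byte 5 (0xE1): reg=0x28
After byte 6 (0x82): reg=0x5F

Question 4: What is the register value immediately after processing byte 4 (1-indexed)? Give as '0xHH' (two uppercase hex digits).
Answer: 0x5A

Derivation:
After byte 1 (0x0D): reg=0x7C
After byte 2 (0xDB): reg=0x7C
After byte 3 (0x74): reg=0x38
After byte 4 (0x26): reg=0x5A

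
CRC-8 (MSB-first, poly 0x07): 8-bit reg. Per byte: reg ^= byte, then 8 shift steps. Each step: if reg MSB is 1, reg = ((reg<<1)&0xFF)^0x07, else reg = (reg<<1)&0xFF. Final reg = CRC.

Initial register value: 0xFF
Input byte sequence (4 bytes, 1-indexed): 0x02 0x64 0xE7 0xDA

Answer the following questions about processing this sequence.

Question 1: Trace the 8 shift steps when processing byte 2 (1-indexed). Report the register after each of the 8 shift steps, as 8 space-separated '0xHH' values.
Answer: 0x35 0x6A 0xD4 0xAF 0x59 0xB2 0x63 0xC6

Derivation:
After byte 1 (0x02): reg=0xFD
Register before byte 2: 0xFD
After XOR with byte 0x64: 0x99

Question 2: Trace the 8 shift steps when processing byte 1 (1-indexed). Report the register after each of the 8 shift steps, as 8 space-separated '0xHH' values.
Answer: 0xFD 0xFD 0xFD 0xFD 0xFD 0xFD 0xFD 0xFD

Derivation:
Register before byte 1: 0xFF
After XOR with byte 0x02: 0xFD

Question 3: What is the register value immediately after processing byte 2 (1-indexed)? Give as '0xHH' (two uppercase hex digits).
After byte 1 (0x02): reg=0xFD
After byte 2 (0x64): reg=0xC6

Answer: 0xC6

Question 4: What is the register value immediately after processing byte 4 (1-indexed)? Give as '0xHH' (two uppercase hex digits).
After byte 1 (0x02): reg=0xFD
After byte 2 (0x64): reg=0xC6
After byte 3 (0xE7): reg=0xE7
After byte 4 (0xDA): reg=0xB3

Answer: 0xB3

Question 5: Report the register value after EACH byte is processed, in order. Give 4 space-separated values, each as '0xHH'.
0xFD 0xC6 0xE7 0xB3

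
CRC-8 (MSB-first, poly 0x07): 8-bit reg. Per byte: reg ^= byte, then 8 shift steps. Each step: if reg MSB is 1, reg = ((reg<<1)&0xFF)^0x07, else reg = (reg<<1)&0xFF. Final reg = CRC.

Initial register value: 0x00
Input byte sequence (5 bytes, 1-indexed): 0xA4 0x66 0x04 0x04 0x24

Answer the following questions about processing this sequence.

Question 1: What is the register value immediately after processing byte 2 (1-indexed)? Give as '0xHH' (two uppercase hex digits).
Answer: 0x79

Derivation:
After byte 1 (0xA4): reg=0x75
After byte 2 (0x66): reg=0x79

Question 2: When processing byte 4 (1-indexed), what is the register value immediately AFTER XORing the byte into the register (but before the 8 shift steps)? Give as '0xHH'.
Register before byte 4: 0x74
Byte 4: 0x04
0x74 XOR 0x04 = 0x70

Answer: 0x70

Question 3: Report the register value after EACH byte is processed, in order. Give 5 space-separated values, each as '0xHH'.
0x75 0x79 0x74 0x57 0x5E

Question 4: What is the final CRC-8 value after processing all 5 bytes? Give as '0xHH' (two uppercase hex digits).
Answer: 0x5E

Derivation:
After byte 1 (0xA4): reg=0x75
After byte 2 (0x66): reg=0x79
After byte 3 (0x04): reg=0x74
After byte 4 (0x04): reg=0x57
After byte 5 (0x24): reg=0x5E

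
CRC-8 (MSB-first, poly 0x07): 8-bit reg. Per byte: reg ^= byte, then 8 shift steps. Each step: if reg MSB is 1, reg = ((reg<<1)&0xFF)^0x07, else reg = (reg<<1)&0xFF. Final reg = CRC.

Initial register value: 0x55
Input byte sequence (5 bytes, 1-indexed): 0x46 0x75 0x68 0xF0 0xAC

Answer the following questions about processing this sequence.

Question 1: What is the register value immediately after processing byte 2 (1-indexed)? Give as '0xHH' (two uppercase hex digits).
After byte 1 (0x46): reg=0x79
After byte 2 (0x75): reg=0x24

Answer: 0x24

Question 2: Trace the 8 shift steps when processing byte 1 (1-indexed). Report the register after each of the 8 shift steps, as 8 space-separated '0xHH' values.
Answer: 0x26 0x4C 0x98 0x37 0x6E 0xDC 0xBF 0x79

Derivation:
Register before byte 1: 0x55
After XOR with byte 0x46: 0x13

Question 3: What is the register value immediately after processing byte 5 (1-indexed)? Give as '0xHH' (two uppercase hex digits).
After byte 1 (0x46): reg=0x79
After byte 2 (0x75): reg=0x24
After byte 3 (0x68): reg=0xE3
After byte 4 (0xF0): reg=0x79
After byte 5 (0xAC): reg=0x25

Answer: 0x25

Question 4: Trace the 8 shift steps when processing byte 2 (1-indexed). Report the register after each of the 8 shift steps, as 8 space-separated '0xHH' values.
After byte 1 (0x46): reg=0x79
Register before byte 2: 0x79
After XOR with byte 0x75: 0x0C

Answer: 0x18 0x30 0x60 0xC0 0x87 0x09 0x12 0x24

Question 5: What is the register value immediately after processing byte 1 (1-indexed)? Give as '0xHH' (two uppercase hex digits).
After byte 1 (0x46): reg=0x79

Answer: 0x79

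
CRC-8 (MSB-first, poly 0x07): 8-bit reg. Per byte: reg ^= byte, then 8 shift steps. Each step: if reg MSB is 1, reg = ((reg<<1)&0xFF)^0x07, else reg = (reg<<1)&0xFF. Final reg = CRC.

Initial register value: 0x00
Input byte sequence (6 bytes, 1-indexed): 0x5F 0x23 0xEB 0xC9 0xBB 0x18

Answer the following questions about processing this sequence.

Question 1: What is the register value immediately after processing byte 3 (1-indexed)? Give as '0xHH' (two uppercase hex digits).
Answer: 0x6D

Derivation:
After byte 1 (0x5F): reg=0x9A
After byte 2 (0x23): reg=0x26
After byte 3 (0xEB): reg=0x6D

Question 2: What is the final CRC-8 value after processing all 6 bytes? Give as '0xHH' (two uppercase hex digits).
After byte 1 (0x5F): reg=0x9A
After byte 2 (0x23): reg=0x26
After byte 3 (0xEB): reg=0x6D
After byte 4 (0xC9): reg=0x75
After byte 5 (0xBB): reg=0x64
After byte 6 (0x18): reg=0x73

Answer: 0x73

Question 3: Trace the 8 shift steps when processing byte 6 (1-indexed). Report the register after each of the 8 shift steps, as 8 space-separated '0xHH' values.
After byte 1 (0x5F): reg=0x9A
After byte 2 (0x23): reg=0x26
After byte 3 (0xEB): reg=0x6D
After byte 4 (0xC9): reg=0x75
After byte 5 (0xBB): reg=0x64
Register before byte 6: 0x64
After XOR with byte 0x18: 0x7C

Answer: 0xF8 0xF7 0xE9 0xD5 0xAD 0x5D 0xBA 0x73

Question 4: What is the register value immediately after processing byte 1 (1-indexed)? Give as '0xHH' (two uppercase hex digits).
Answer: 0x9A

Derivation:
After byte 1 (0x5F): reg=0x9A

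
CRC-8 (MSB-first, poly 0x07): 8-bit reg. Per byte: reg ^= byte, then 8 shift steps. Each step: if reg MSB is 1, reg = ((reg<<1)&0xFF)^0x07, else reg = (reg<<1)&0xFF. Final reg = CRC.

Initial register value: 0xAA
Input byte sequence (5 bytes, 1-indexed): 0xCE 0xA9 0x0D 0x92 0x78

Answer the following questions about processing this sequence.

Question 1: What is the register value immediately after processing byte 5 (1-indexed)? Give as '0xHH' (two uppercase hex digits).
After byte 1 (0xCE): reg=0x3B
After byte 2 (0xA9): reg=0xF7
After byte 3 (0x0D): reg=0xE8
After byte 4 (0x92): reg=0x61
After byte 5 (0x78): reg=0x4F

Answer: 0x4F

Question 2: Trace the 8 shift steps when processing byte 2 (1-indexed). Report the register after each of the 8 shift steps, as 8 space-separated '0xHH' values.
Answer: 0x23 0x46 0x8C 0x1F 0x3E 0x7C 0xF8 0xF7

Derivation:
After byte 1 (0xCE): reg=0x3B
Register before byte 2: 0x3B
After XOR with byte 0xA9: 0x92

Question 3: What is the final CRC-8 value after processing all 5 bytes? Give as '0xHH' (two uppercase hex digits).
Answer: 0x4F

Derivation:
After byte 1 (0xCE): reg=0x3B
After byte 2 (0xA9): reg=0xF7
After byte 3 (0x0D): reg=0xE8
After byte 4 (0x92): reg=0x61
After byte 5 (0x78): reg=0x4F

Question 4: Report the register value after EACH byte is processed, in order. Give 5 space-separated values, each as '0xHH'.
0x3B 0xF7 0xE8 0x61 0x4F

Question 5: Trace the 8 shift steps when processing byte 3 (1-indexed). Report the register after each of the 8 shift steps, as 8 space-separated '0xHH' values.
After byte 1 (0xCE): reg=0x3B
After byte 2 (0xA9): reg=0xF7
Register before byte 3: 0xF7
After XOR with byte 0x0D: 0xFA

Answer: 0xF3 0xE1 0xC5 0x8D 0x1D 0x3A 0x74 0xE8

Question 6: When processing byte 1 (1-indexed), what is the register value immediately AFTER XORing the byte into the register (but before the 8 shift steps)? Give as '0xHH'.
Answer: 0x64

Derivation:
Register before byte 1: 0xAA
Byte 1: 0xCE
0xAA XOR 0xCE = 0x64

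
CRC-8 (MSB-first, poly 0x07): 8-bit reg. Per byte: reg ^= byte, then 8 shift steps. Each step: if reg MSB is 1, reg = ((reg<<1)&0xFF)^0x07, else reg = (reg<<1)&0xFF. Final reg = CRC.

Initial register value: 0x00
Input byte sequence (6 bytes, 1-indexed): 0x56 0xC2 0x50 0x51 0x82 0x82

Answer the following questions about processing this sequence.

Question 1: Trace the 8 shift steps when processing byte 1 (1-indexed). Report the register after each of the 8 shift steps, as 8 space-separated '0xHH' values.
Answer: 0xAC 0x5F 0xBE 0x7B 0xF6 0xEB 0xD1 0xA5

Derivation:
Register before byte 1: 0x00
After XOR with byte 0x56: 0x56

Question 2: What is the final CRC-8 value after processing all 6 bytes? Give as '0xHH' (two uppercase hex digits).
After byte 1 (0x56): reg=0xA5
After byte 2 (0xC2): reg=0x32
After byte 3 (0x50): reg=0x29
After byte 4 (0x51): reg=0x6F
After byte 5 (0x82): reg=0x8D
After byte 6 (0x82): reg=0x2D

Answer: 0x2D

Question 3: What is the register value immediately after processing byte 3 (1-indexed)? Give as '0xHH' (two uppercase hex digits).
After byte 1 (0x56): reg=0xA5
After byte 2 (0xC2): reg=0x32
After byte 3 (0x50): reg=0x29

Answer: 0x29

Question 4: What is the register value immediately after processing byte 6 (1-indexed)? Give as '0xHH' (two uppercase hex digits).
Answer: 0x2D

Derivation:
After byte 1 (0x56): reg=0xA5
After byte 2 (0xC2): reg=0x32
After byte 3 (0x50): reg=0x29
After byte 4 (0x51): reg=0x6F
After byte 5 (0x82): reg=0x8D
After byte 6 (0x82): reg=0x2D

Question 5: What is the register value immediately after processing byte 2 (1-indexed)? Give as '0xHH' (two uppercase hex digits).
After byte 1 (0x56): reg=0xA5
After byte 2 (0xC2): reg=0x32

Answer: 0x32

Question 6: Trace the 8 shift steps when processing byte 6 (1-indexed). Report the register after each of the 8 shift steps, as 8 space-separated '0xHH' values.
After byte 1 (0x56): reg=0xA5
After byte 2 (0xC2): reg=0x32
After byte 3 (0x50): reg=0x29
After byte 4 (0x51): reg=0x6F
After byte 5 (0x82): reg=0x8D
Register before byte 6: 0x8D
After XOR with byte 0x82: 0x0F

Answer: 0x1E 0x3C 0x78 0xF0 0xE7 0xC9 0x95 0x2D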